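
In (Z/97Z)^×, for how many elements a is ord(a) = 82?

φ(97) = 97 − 1 = 96 = 2^5 · 3.
Since (Z/97Z)^× is cyclic of order 96, the number of elements of order d is φ(d) when d | 96 and 0 otherwise.
Here 96 is not a multiple of 82, so there are no elements of order 82.

0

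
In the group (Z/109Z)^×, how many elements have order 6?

2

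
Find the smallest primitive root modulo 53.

2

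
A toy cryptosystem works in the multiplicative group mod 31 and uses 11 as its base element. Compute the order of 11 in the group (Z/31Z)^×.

30

ord(11) | φ(31) = 31 − 1 = 30 = 2 · 3 · 5.
Divisors of 30: 1, 2, 3, 5, 6, 10, 15, 30.
Evaluate successive powers at the divisors of 30:
11^1 ≡ 11 (mod 31)
11^2 ≡ 28 (mod 31)
11^3 ≡ 29 (mod 31)
11^5 ≡ 6 (mod 31)
11^6 ≡ 4 (mod 31)
11^10 ≡ 5 (mod 31)
11^15 ≡ 30 (mod 31)
11^30 ≡ 1 (mod 31) ✓
Therefore the multiplicative order of 11 modulo 31 is 30.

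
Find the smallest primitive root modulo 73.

5

φ(73) = 73 − 1 = 72 = 2^3 · 3^2.
g is a primitive root iff g^(72/q) ≢ 1 (mod 73) for each prime q ∈ {2, 3}.
g = 2: 2^36 ≡ 1 — hits 1, so not a primitive root.
g = 3: 3^36 ≡ 1 — hits 1, so not a primitive root.
g = 4: 4^36 ≡ 1 — hits 1, so not a primitive root.
g = 5: 5^36 ≡ 72; 5^24 ≡ 8 — none is 1, so 5 is a primitive root.
So 5 is the smallest generator of (Z/73Z)^×.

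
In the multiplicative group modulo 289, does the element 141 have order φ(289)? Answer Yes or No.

Yes

φ(289) = φ(17^2) = 17·(17−1) = 272 = 2^4 · 17.
An element g generates (Z/289Z)^× iff g^(272/q) ≢ 1 (mod 289) for each prime q ∈ {2, 17}.
141^136 ≡ 288 (mod 289)  [q = 2: ≢ 1 ✓]
141^16 ≡ 120 (mod 289)  [q = 17: ≢ 1 ✓]
Every test exponent gives a nontrivial residue, hence 141 generates the full group.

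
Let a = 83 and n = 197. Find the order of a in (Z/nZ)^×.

ord(83) | φ(197) = 197 − 1 = 196 = 2^2 · 7^2.
Divisors of 196: 1, 2, 4, 7, 14, 28, 49, 98, 196.
Test each divisor d:
83^1 ≡ 83 (mod 197)
83^2 ≡ 191 (mod 197)
83^4 ≡ 36 (mod 197)
83^7 ≡ 196 (mod 197)
83^14 ≡ 1 (mod 197) ✓
Hence ord(83) = 14.

14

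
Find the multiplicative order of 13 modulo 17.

4

ord(13) | φ(17) = 17 − 1 = 16 = 2^4.
Divisors of 16: 1, 2, 4, 8, 16.
Check 13^d mod 17 for each divisor in increasing order:
13^1 ≡ 13 (mod 17)
13^2 ≡ 16 (mod 17)
13^4 ≡ 1 (mod 17) ✓
The smallest such exponent is 4, so the order of 13 is 4.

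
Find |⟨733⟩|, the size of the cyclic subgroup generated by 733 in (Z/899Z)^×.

420

Since 733 ∈ (Z/899Z)^×, its order divides φ(899) = φ(29·31) = (29−1)·(31−1) = 28·30 = 840 = 2^3 · 3 · 5 · 7.
Divisors of 840: 1, 2, 3, 4, 5, 6, 7, 8, 10, 12, 14, 15, 20, 21, 24, 28, 30, 35, 40, 42, 56, 60, 70, 84, 105, 120, 140, 168, 210, 280, 420, 840.
Test each divisor d:
733^1 ≡ 733 (mod 899)
733^2 ≡ 586 (mod 899)
733^3 ≡ 715 (mod 899)
733^4 ≡ 877 (mod 899)
733^5 ≡ 56 (mod 899)
733^6 ≡ 593 (mod 899)
733^7 ≡ 452 (mod 899)
733^8 ≡ 484 (mod 899)
733^10 ≡ 439 (mod 899)
733^12 ≡ 140 (mod 899)
733^14 ≡ 231 (mod 899)
733^15 ≡ 311 (mod 899)
733^20 ≡ 335 (mod 899)
733^21 ≡ 128 (mod 899)
733^24 ≡ 721 (mod 899)
733^28 ≡ 320 (mod 899)
733^30 ≡ 528 (mod 899)
733^35 ≡ 800 (mod 899)
733^40 ≡ 749 (mod 899)
733^42 ≡ 202 (mod 899)
733^56 ≡ 813 (mod 899)
733^60 ≡ 94 (mod 899)
733^70 ≡ 811 (mod 899)
733^84 ≡ 349 (mod 899)
733^105 ≡ 621 (mod 899)
733^120 ≡ 745 (mod 899)
733^140 ≡ 552 (mod 899)
733^168 ≡ 436 (mod 899)
733^210 ≡ 869 (mod 899)
733^280 ≡ 842 (mod 899)
733^420 ≡ 1 (mod 899) ✓
Therefore the multiplicative order of 733 modulo 899 is 420.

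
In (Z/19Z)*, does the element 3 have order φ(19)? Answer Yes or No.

Yes

φ(19) = 19 − 1 = 18 = 2 · 3^2.
It suffices to check that the order of 3 is not a proper divisor of 18: compute 3^(18/q) for q ∈ {2, 3}.
3^9 ≡ 18 (mod 19)  [q = 2: ≢ 1 ✓]
3^6 ≡ 7 (mod 19)  [q = 3: ≢ 1 ✓]
All checks pass, so 3 has order 18 and is a primitive root modulo 19.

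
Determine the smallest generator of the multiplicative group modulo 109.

6

φ(109) = 109 − 1 = 108 = 2^2 · 3^3.
g is a primitive root iff g^(108/q) ≢ 1 (mod 109) for each prime q ∈ {2, 3}.
g = 2: 2^54 ≡ 108; 2^36 ≡ 1 — hits 1, so not a primitive root.
g = 3: 3^54 ≡ 1 — hits 1, so not a primitive root.
g = 4: 4^54 ≡ 1 — hits 1, so not a primitive root.
g = 5: 5^54 ≡ 1 — hits 1, so not a primitive root.
g = 6: 6^54 ≡ 108; 6^36 ≡ 63 — none is 1, so 6 is a primitive root.
The smallest primitive root modulo 109 is 6.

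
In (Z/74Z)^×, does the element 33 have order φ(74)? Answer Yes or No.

No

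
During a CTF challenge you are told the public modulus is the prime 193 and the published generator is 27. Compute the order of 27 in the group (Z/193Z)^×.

The order of 27 must divide φ(193) = 193 − 1 = 192 = 2^6 · 3.
Divisors of 192: 1, 2, 3, 4, 6, 8, 12, 16, 24, 32, 48, 64, 96, 192.
Compute 27^d (mod 193) for the divisors d until we hit 1:
27^1 ≡ 27
27^2 ≡ 150
27^3 ≡ 190
27^4 ≡ 112
27^6 ≡ 9
27^8 ≡ 192
27^12 ≡ 81
27^16 ≡ 1
Hence ord(27) = 16.

16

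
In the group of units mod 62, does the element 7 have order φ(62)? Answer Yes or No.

φ(62) = φ(2)·φ(31) = 1·30 = 30 = 2 · 3 · 5.
Test 7^(30/q) mod 62 for each prime factor q of 30:
7^15 ≡ 1 (mod 62)  [q = 2: ≡ 1 ✗]
7^10 ≡ 25 (mod 62)  [q = 3: ≢ 1 ✓]
7^6 ≡ 35 (mod 62)  [q = 5: ≢ 1 ✓]
Since 7^15 ≡ 1, the order of 7 divides 15 < 30, so 7 is not a primitive root.

No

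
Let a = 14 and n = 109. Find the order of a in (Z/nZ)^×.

The order of 14 must divide φ(109) = 109 − 1 = 108 = 2^2 · 3^3.
Divisors of 108: 1, 2, 3, 4, 6, 9, 12, 18, 27, 36, 54, 108.
Compute 14^d (mod 109) for the divisors d until we hit 1:
14^1 ≡ 14
14^2 ≡ 87
14^3 ≡ 19
14^4 ≡ 48
14^6 ≡ 34
14^9 ≡ 101
14^12 ≡ 66
14^18 ≡ 64
14^27 ≡ 33
14^36 ≡ 63
14^54 ≡ 108
14^108 ≡ 1
Therefore the multiplicative order of 14 modulo 109 is 108.

108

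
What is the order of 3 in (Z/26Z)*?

ord(3) | φ(26) = φ(2)·φ(13) = 1·12 = 12 = 2^2 · 3.
Divisors of 12: 1, 2, 3, 4, 6, 12.
Test each divisor d:
3^1 ≡ 3 (mod 26)
3^2 ≡ 9 (mod 26)
3^3 ≡ 1 (mod 26) ✓
Hence ord(3) = 3.

3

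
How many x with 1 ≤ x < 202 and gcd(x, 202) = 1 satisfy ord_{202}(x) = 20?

φ(202) = φ(2)·φ(101) = 1·100 = 100 = 2^2 · 5^2.
(Z/202Z)^× is cyclic (|G| = 100); a cyclic group of order m has exactly φ(d) elements of each order d | m, and none otherwise.
20 = 2^2 · 5 divides 100, and φ(20) = 8.

8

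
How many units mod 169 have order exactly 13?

12

φ(169) = φ(13^2) = 13·(13−1) = 156 = 2^2 · 3 · 13.
In a cyclic group of order 156, there are φ(d) elements of order d for each divisor d of 156, and zero for non-divisors.
13 | 156, and φ(13) = 13 − 1 = 12.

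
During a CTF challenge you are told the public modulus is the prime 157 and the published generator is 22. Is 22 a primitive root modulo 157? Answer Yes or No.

No

φ(157) = 157 − 1 = 156 = 2^2 · 3 · 13.
22 is a primitive root mod 157 iff 22^(φ(157)/q) ≢ 1 for every prime q | φ(157), i.e. q ∈ {2, 3, 13}.
22^78 ≡ 156 (mod 157)  [q = 2: ≢ 1 ✓]
22^52 ≡ 12 (mod 157)  [q = 3: ≢ 1 ✓]
22^12 ≡ 1 (mod 157)  [q = 13: ≡ 1 ✗]
22^12 ≡ 1 shows ord(22) | 12, strictly less than φ(157); not a primitive root.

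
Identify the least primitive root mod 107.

2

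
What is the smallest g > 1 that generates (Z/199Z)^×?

φ(199) = 199 − 1 = 198 = 2 · 3^2 · 11.
g is a primitive root iff g^(198/q) ≢ 1 (mod 199) for each prime q ∈ {2, 3, 11}.
g = 2: 2^99 ≡ 1 — hits 1, so not a primitive root.
g = 3: 3^99 ≡ 198; 3^66 ≡ 106; 3^18 ≡ 125 — none is 1, so 3 is a primitive root.
The smallest primitive root modulo 199 is 3.

3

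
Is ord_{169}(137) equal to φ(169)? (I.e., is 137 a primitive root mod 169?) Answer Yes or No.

φ(169) = φ(13^2) = 13·(13−1) = 156 = 2^2 · 3 · 13.
An element g generates (Z/169Z)^× iff g^(156/q) ≢ 1 (mod 169) for each prime q ∈ {2, 3, 13}.
137^78 ≡ 168 (mod 169)  [q = 2: ≢ 1 ✓]
137^52 ≡ 22 (mod 169)  [q = 3: ≢ 1 ✓]
137^12 ≡ 27 (mod 169)  [q = 13: ≢ 1 ✓]
None equal 1, so ord_169(137) = 156: 137 is a primitive root.

Yes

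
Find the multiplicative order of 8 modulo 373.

By Lagrange's theorem, ord_373(8) divides φ(373) = 373 − 1 = 372 = 2^2 · 3 · 31.
Divisors of 372: 1, 2, 3, 4, 6, 12, 31, 62, 93, 124, 186, 372.
Test each divisor d:
8^1 ≡ 8
8^2 ≡ 64
8^3 ≡ 139
8^4 ≡ 366
8^6 ≡ 298
8^12 ≡ 30
8^31 ≡ 104
8^62 ≡ 372
8^93 ≡ 269
8^124 ≡ 1
So ord_373(8) = 124.

124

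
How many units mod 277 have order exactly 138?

φ(277) = 277 − 1 = 276 = 2^2 · 3 · 23.
(Z/277Z)^× is cyclic (|G| = 276); a cyclic group of order m has exactly φ(d) elements of each order d | m, and none otherwise.
138 = 2 · 3 · 23 divides 276, and φ(138) = 44.

44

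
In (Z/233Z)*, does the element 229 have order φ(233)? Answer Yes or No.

φ(233) = 233 − 1 = 232 = 2^3 · 29.
It suffices to check that the order of 229 is not a proper divisor of 232: compute 229^(232/q) for q ∈ {2, 29}.
229^116 ≡ 1 (mod 233)  [q = 2: ≡ 1 ✗]
229^8 ≡ 63 (mod 233)  [q = 29: ≢ 1 ✓]
The check at q = 2 fails, so 229 generates a proper subgroup.

No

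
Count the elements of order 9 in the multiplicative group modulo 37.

6

φ(37) = 37 − 1 = 36 = 2^2 · 3^2.
In a cyclic group of order 36, there are φ(d) elements of order d for each divisor d of 36, and zero for non-divisors.
9 = 3^2 divides 36, and φ(9) = 6.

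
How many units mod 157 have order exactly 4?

φ(157) = 157 − 1 = 156 = 2^2 · 3 · 13.
Since (Z/157Z)^× is cyclic of order 156, the number of elements of order d is φ(d) when d | 156 and 0 otherwise.
4 = 2^2 divides 156, and φ(4) = 2.

2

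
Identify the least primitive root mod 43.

φ(43) = 43 − 1 = 42 = 2 · 3 · 7.
Test candidates g = 2, 3, … against the prime factors q ∈ {2, 3, 7} of φ(43): g is a generator iff g^(42/q) ≢ 1 for every such q.
g = 2: 2^21 ≡ 42; 2^14 ≡ 1 — hits 1, so not a primitive root.
g = 3: 3^21 ≡ 42; 3^14 ≡ 36; 3^6 ≡ 41 — none is 1, so 3 is a primitive root.
The smallest primitive root modulo 43 is 3.

3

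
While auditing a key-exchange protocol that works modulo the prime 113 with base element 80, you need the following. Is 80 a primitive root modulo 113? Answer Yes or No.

φ(113) = 113 − 1 = 112 = 2^4 · 7.
80 is a primitive root mod 113 iff 80^(φ(113)/q) ≢ 1 for every prime q | φ(113), i.e. q ∈ {2, 7}.
80^56 ≡ 112 (mod 113)  [q = 2: ≢ 1 ✓]
80^16 ≡ 109 (mod 113)  [q = 7: ≢ 1 ✓]
Every test exponent gives a nontrivial residue, hence 80 generates the full group.

Yes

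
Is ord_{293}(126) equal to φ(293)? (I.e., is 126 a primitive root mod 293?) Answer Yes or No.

No

φ(293) = 293 − 1 = 292 = 2^2 · 73.
It suffices to check that the order of 126 is not a proper divisor of 292: compute 126^(292/q) for q ∈ {2, 73}.
126^146 ≡ 1 (mod 293)  [q = 2: ≡ 1 ✗]
126^4 ≡ 279 (mod 293)  [q = 73: ≢ 1 ✓]
The check at q = 2 fails, so 126 generates a proper subgroup.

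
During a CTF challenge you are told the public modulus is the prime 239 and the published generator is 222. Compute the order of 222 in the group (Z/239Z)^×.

238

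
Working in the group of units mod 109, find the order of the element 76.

ord(76) | φ(109) = 109 − 1 = 108 = 2^2 · 3^3.
Divisors of 108: 1, 2, 3, 4, 6, 9, 12, 18, 27, 36, 54, 108.
Evaluate successive powers at the divisors of 108:
76^1 ≡ 76 (mod 109)
76^2 ≡ 108 (mod 109)
76^3 ≡ 33 (mod 109)
76^4 ≡ 1 (mod 109) ✓
Therefore the multiplicative order of 76 modulo 109 is 4.

4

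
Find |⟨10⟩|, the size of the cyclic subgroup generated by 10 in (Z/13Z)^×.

6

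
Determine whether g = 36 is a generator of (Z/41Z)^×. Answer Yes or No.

No

φ(41) = 41 − 1 = 40 = 2^3 · 5.
It suffices to check that the order of 36 is not a proper divisor of 40: compute 36^(40/q) for q ∈ {2, 5}.
36^20 ≡ 1 (mod 41)  [q = 2: ≡ 1 ✗]
36^8 ≡ 18 (mod 41)  [q = 5: ≢ 1 ✓]
36^20 ≡ 1 shows ord(36) | 20, strictly less than φ(41); not a primitive root.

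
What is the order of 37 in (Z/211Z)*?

ord(37) | φ(211) = 211 − 1 = 210 = 2 · 3 · 5 · 7.
Divisors of 210: 1, 2, 3, 5, 6, 7, 10, 14, 15, 21, 30, 35, 42, 70, 105, 210.
Evaluate successive powers at the divisors of 210:
37^1 ≡ 37 (mod 211)
37^2 ≡ 103 (mod 211)
37^3 ≡ 13 (mod 211)
37^5 ≡ 73 (mod 211)
37^6 ≡ 169 (mod 211)
37^7 ≡ 134 (mod 211)
37^10 ≡ 54 (mod 211)
37^14 ≡ 21 (mod 211)
37^15 ≡ 144 (mod 211)
37^21 ≡ 71 (mod 211)
37^30 ≡ 58 (mod 211)
37^35 ≡ 14 (mod 211)
37^42 ≡ 188 (mod 211)
37^70 ≡ 196 (mod 211)
37^105 ≡ 1 (mod 211) ✓
Therefore the multiplicative order of 37 modulo 211 is 105.

105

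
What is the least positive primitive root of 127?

φ(127) = 127 − 1 = 126 = 2 · 3^2 · 7.
Test candidates g = 2, 3, … against the prime factors q ∈ {2, 3, 7} of φ(127): g is a generator iff g^(126/q) ≢ 1 for every such q.
g = 2: 2^63 ≡ 1 — hits 1, so not a primitive root.
g = 3: 3^63 ≡ 126; 3^42 ≡ 107; 3^18 ≡ 4 — none is 1, so 3 is a primitive root.
Hence the least primitive root of 127 is 3.

3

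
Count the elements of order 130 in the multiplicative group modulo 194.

φ(194) = φ(2)·φ(97) = 1·96 = 96 = 2^5 · 3.
(Z/194Z)^× is cyclic (|G| = 96); a cyclic group of order m has exactly φ(d) elements of each order d | m, and none otherwise.
Since 130 ∤ 96, the count is 0.

0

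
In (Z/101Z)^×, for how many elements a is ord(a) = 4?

φ(101) = 101 − 1 = 100 = 2^2 · 5^2.
Since (Z/101Z)^× is cyclic of order 100, the number of elements of order d is φ(d) when d | 100 and 0 otherwise.
4 = 2^2 divides 100, and φ(4) = 2.

2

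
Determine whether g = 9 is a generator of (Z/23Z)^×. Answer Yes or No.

No

φ(23) = 23 − 1 = 22 = 2 · 11.
Test 9^(22/q) mod 23 for each prime factor q of 22:
9^11 ≡ 1 (mod 23)  [q = 2: ≡ 1 ✗]
9^2 ≡ 12 (mod 23)  [q = 11: ≢ 1 ✓]
Since 9^11 ≡ 1, the order of 9 divides 11 < 22, so 9 is not a primitive root.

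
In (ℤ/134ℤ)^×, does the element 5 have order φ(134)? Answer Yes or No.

φ(134) = φ(2)·φ(67) = 1·66 = 66 = 2 · 3 · 11.
An element g generates (Z/134Z)^× iff g^(66/q) ≢ 1 (mod 134) for each prime q ∈ {2, 3, 11}.
5^33 ≡ 133 (mod 134)  [q = 2: ≢ 1 ✓]
5^22 ≡ 1 (mod 134)  [q = 3: ≡ 1 ✗]
5^6 ≡ 81 (mod 134)  [q = 11: ≢ 1 ✓]
The check at q = 3 fails, so 5 generates a proper subgroup.

No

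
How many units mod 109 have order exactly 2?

φ(109) = 109 − 1 = 108 = 2^2 · 3^3.
(Z/109Z)^× is cyclic (|G| = 108); a cyclic group of order m has exactly φ(d) elements of each order d | m, and none otherwise.
2 | 108, and φ(2) = 2 − 1 = 1.

1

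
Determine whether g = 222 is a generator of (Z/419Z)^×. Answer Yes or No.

Yes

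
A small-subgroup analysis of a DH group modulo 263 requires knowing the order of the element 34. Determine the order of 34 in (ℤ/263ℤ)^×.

131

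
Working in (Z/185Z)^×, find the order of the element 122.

12

The order of 122 must divide φ(185) = φ(5·37) = (5−1)·(37−1) = 4·36 = 144 = 2^4 · 3^2.
Divisors of 144: 1, 2, 3, 4, 6, 8, 9, 12, 16, 18, 24, 36, 48, 72, 144.
Evaluate successive powers at the divisors of 144:
122^1 ≡ 122 (mod 185)
122^2 ≡ 84 (mod 185)
122^3 ≡ 73 (mod 185)
122^4 ≡ 26 (mod 185)
122^6 ≡ 149 (mod 185)
122^8 ≡ 121 (mod 185)
122^9 ≡ 147 (mod 185)
122^12 ≡ 1 (mod 185) ✓
Therefore the multiplicative order of 122 modulo 185 is 12.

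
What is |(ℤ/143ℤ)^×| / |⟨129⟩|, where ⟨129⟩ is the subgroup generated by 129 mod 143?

12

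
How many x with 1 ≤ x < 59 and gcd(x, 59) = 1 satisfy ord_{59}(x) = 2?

1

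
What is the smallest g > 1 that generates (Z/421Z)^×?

2

φ(421) = 421 − 1 = 420 = 2^2 · 3 · 5 · 7.
g is a primitive root iff g^(420/q) ≢ 1 (mod 421) for each prime q ∈ {2, 3, 5, 7}.
g = 2: 2^210 ≡ 420; 2^140 ≡ 400; 2^84 ≡ 279; 2^60 ≡ 370 — none is 1, so 2 is a primitive root.
The smallest primitive root modulo 421 is 2.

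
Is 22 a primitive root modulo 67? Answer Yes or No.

No

φ(67) = 67 − 1 = 66 = 2 · 3 · 11.
Test 22^(66/q) mod 67 for each prime factor q of 66:
22^33 ≡ 1 (mod 67)  [q = 2: ≡ 1 ✗]
22^22 ≡ 1 (mod 67)  [q = 3: ≡ 1 ✗]
22^6 ≡ 25 (mod 67)  [q = 11: ≢ 1 ✓]
22^33 ≡ 1 shows ord(22) | 33, strictly less than φ(67); not a primitive root.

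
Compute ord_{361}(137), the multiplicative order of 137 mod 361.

The order of 137 must divide φ(361) = φ(19^2) = 19·(19−1) = 342 = 2 · 3^2 · 19.
Divisors of 342: 1, 2, 3, 6, 9, 18, 19, 38, 57, 114, 171, 342.
Test each divisor d:
137^1 ≡ 137
137^2 ≡ 358
137^3 ≡ 311
137^6 ≡ 334
137^9 ≡ 267
137^18 ≡ 172
137^19 ≡ 99
137^38 ≡ 54
137^57 ≡ 292
137^114 ≡ 68
137^171 ≡ 1
Therefore the multiplicative order of 137 modulo 361 is 171.

171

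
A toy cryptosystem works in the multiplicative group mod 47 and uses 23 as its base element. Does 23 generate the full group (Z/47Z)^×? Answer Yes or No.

φ(47) = 47 − 1 = 46 = 2 · 23.
Test 23^(46/q) mod 47 for each prime factor q of 46:
23^23 ≡ 46 (mod 47)  [q = 2: ≢ 1 ✓]
23^2 ≡ 12 (mod 47)  [q = 23: ≢ 1 ✓]
None equal 1, so ord_47(23) = 46: 23 is a primitive root.

Yes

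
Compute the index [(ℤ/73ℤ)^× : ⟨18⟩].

ord(18) | φ(73) = 73 − 1 = 72 = 2^3 · 3^2.
Divisors of 72: 1, 2, 3, 4, 6, 8, 9, 12, 18, 24, 36, 72.
Evaluate successive powers at the divisors of 72:
18^1 ≡ 18
18^2 ≡ 32
18^3 ≡ 65
18^4 ≡ 2
18^6 ≡ 64
18^8 ≡ 4
18^9 ≡ 72
18^12 ≡ 8
18^18 ≡ 1
So ord_73(18) = 18, hence |⟨18⟩| = 18.
The index is φ(73) / ord(18) = 72 / 18 = 4.

4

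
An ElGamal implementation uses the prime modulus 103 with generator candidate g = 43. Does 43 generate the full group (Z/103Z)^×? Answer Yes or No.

Yes

φ(103) = 103 − 1 = 102 = 2 · 3 · 17.
Test 43^(102/q) mod 103 for each prime factor q of 102:
43^51 ≡ 102 (mod 103)  [q = 2: ≢ 1 ✓]
43^34 ≡ 46 (mod 103)  [q = 3: ≢ 1 ✓]
43^6 ≡ 81 (mod 103)  [q = 17: ≢ 1 ✓]
All checks pass, so 43 has order 102 and is a primitive root modulo 103.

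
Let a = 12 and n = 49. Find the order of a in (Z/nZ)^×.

42

The order of 12 must divide φ(49) = φ(7^2) = 7·(7−1) = 42 = 2 · 3 · 7.
Divisors of 42: 1, 2, 3, 6, 7, 14, 21, 42.
Compute 12^d (mod 49) for the divisors d until we hit 1:
12^1 ≡ 12 (mod 49)
12^2 ≡ 46 (mod 49)
12^3 ≡ 13 (mod 49)
12^6 ≡ 22 (mod 49)
12^7 ≡ 19 (mod 49)
12^14 ≡ 18 (mod 49)
12^21 ≡ 48 (mod 49)
12^42 ≡ 1 (mod 49) ✓
Hence ord(12) = 42.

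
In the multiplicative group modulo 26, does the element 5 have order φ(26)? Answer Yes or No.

φ(26) = φ(2)·φ(13) = 1·12 = 12 = 2^2 · 3.
It suffices to check that the order of 5 is not a proper divisor of 12: compute 5^(12/q) for q ∈ {2, 3}.
5^6 ≡ 25 (mod 26)  [q = 2: ≢ 1 ✓]
5^4 ≡ 1 (mod 26)  [q = 3: ≡ 1 ✗]
5^4 ≡ 1 shows ord(5) | 4, strictly less than φ(26); not a primitive root.

No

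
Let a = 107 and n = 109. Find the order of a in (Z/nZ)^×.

Since 107 ∈ (Z/109Z)^×, its order divides φ(109) = 109 − 1 = 108 = 2^2 · 3^3.
Divisors of 108: 1, 2, 3, 4, 6, 9, 12, 18, 27, 36, 54, 108.
Compute 107^d (mod 109) for the divisors d until we hit 1:
107^1 ≡ 107 (mod 109)
107^2 ≡ 4 (mod 109)
107^3 ≡ 101 (mod 109)
107^4 ≡ 16 (mod 109)
107^6 ≡ 64 (mod 109)
107^9 ≡ 33 (mod 109)
107^12 ≡ 63 (mod 109)
107^18 ≡ 108 (mod 109)
107^27 ≡ 76 (mod 109)
107^36 ≡ 1 (mod 109) ✓
The smallest such exponent is 36, so the order of 107 is 36.

36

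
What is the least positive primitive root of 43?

φ(43) = 43 − 1 = 42 = 2 · 3 · 7.
Test candidates g = 2, 3, … against the prime factors q ∈ {2, 3, 7} of φ(43): g is a generator iff g^(42/q) ≢ 1 for every such q.
g = 2: 2^21 ≡ 42; 2^14 ≡ 1 — hits 1, so not a primitive root.
g = 3: 3^21 ≡ 42; 3^14 ≡ 36; 3^6 ≡ 41 — none is 1, so 3 is a primitive root.
So 3 is the smallest generator of (Z/43Z)^×.

3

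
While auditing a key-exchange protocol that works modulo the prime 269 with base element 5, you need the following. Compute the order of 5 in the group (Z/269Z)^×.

Since 5 ∈ (Z/269Z)^×, its order divides φ(269) = 269 − 1 = 268 = 2^2 · 67.
Divisors of 268: 1, 2, 4, 67, 134, 268.
Evaluate successive powers at the divisors of 268:
5^1 ≡ 5 (mod 269)
5^2 ≡ 25 (mod 269)
5^4 ≡ 87 (mod 269)
5^67 ≡ 1 (mod 269) ✓
The smallest such exponent is 67, so the order of 5 is 67.

67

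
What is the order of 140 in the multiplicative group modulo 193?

ord(140) | φ(193) = 193 − 1 = 192 = 2^6 · 3.
Divisors of 192: 1, 2, 3, 4, 6, 8, 12, 16, 24, 32, 48, 64, 96, 192.
Compute 140^d (mod 193) for the divisors d until we hit 1:
140^1 ≡ 140
140^2 ≡ 107
140^3 ≡ 119
140^4 ≡ 62
140^6 ≡ 72
140^8 ≡ 177
140^12 ≡ 166
140^16 ≡ 63
140^24 ≡ 150
140^32 ≡ 109
140^48 ≡ 112
140^64 ≡ 108
140^96 ≡ 192
140^192 ≡ 1
The smallest such exponent is 192, so the order of 140 is 192.

192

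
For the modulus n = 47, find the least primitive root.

φ(47) = 47 − 1 = 46 = 2 · 23.
g is a primitive root iff g^(46/q) ≢ 1 (mod 47) for each prime q ∈ {2, 23}.
g = 2: 2^23 ≡ 1 — hits 1, so not a primitive root.
g = 3: 3^23 ≡ 1 — hits 1, so not a primitive root.
g = 4: 4^23 ≡ 1 — hits 1, so not a primitive root.
g = 5: 5^23 ≡ 46; 5^2 ≡ 25 — none is 1, so 5 is a primitive root.
So 5 is the smallest generator of (Z/47Z)^×.

5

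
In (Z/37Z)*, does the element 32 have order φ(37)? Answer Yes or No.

φ(37) = 37 − 1 = 36 = 2^2 · 3^2.
Test 32^(36/q) mod 37 for each prime factor q of 36:
32^18 ≡ 36 (mod 37)  [q = 2: ≢ 1 ✓]
32^12 ≡ 10 (mod 37)  [q = 3: ≢ 1 ✓]
All checks pass, so 32 has order 36 and is a primitive root modulo 37.

Yes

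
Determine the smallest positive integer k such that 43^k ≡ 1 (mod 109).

18

ord(43) | φ(109) = 109 − 1 = 108 = 2^2 · 3^3.
Divisors of 108: 1, 2, 3, 4, 6, 9, 12, 18, 27, 36, 54, 108.
Test each divisor d:
43^1 ≡ 43 (mod 109)
43^2 ≡ 105 (mod 109)
43^3 ≡ 46 (mod 109)
43^4 ≡ 16 (mod 109)
43^6 ≡ 45 (mod 109)
43^9 ≡ 108 (mod 109)
43^12 ≡ 63 (mod 109)
43^18 ≡ 1 (mod 109) ✓
Hence ord(43) = 18.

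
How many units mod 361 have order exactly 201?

φ(361) = φ(19^2) = 19·(19−1) = 342 = 2 · 3^2 · 19.
(Z/361Z)^× is cyclic (|G| = 342); a cyclic group of order m has exactly φ(d) elements of each order d | m, and none otherwise.
Here 342 is not a multiple of 201, so there are no elements of order 201.

0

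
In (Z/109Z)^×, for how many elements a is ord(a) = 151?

0

φ(109) = 109 − 1 = 108 = 2^2 · 3^3.
In a cyclic group of order 108, there are φ(d) elements of order d for each divisor d of 108, and zero for non-divisors.
Here 108 is not a multiple of 151, so there are no elements of order 151.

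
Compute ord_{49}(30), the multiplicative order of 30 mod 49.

Since 30 ∈ (Z/49Z)^×, its order divides φ(49) = φ(7^2) = 7·(7−1) = 42 = 2 · 3 · 7.
Divisors of 42: 1, 2, 3, 6, 7, 14, 21, 42.
Compute 30^d (mod 49) for the divisors d until we hit 1:
30^1 ≡ 30
30^2 ≡ 18
30^3 ≡ 1
Hence ord(30) = 3.

3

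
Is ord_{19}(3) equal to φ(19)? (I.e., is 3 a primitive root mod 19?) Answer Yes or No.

Yes

φ(19) = 19 − 1 = 18 = 2 · 3^2.
An element g generates (Z/19Z)^× iff g^(18/q) ≢ 1 (mod 19) for each prime q ∈ {2, 3}.
3^9 ≡ 18 (mod 19)  [q = 2: ≢ 1 ✓]
3^6 ≡ 7 (mod 19)  [q = 3: ≢ 1 ✓]
Every test exponent gives a nontrivial residue, hence 3 generates the full group.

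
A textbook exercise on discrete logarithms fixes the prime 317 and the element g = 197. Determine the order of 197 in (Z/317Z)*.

316

Since 197 ∈ (Z/317Z)^×, its order divides φ(317) = 317 − 1 = 316 = 2^2 · 79.
Divisors of 316: 1, 2, 4, 79, 158, 316.
Check 197^d mod 317 for each divisor in increasing order:
197^1 ≡ 197
197^2 ≡ 135
197^4 ≡ 156
197^79 ≡ 203
197^158 ≡ 316
197^316 ≡ 1
Therefore the multiplicative order of 197 modulo 317 is 316.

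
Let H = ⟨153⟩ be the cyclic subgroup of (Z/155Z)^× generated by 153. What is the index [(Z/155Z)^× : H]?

6

By Lagrange's theorem, ord_155(153) divides φ(155) = φ(5·31) = (5−1)·(31−1) = 4·30 = 120 = 2^3 · 3 · 5.
Divisors of 120: 1, 2, 3, 4, 5, 6, 8, 10, 12, 15, 20, 24, 30, 40, 60, 120.
Test each divisor d:
153^1 ≡ 153 (mod 155)
153^2 ≡ 4 (mod 155)
153^3 ≡ 147 (mod 155)
153^4 ≡ 16 (mod 155)
153^5 ≡ 123 (mod 155)
153^6 ≡ 64 (mod 155)
153^8 ≡ 101 (mod 155)
153^10 ≡ 94 (mod 155)
153^12 ≡ 66 (mod 155)
153^15 ≡ 92 (mod 155)
153^20 ≡ 1 (mod 155) ✓
The order of 153 is 20, so the subgroup it generates has 20 elements.
[(Z/155Z)^× : ⟨153⟩] = 120/20 = 6.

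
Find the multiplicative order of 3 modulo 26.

The order of 3 must divide φ(26) = φ(2)·φ(13) = 1·12 = 12 = 2^2 · 3.
Divisors of 12: 1, 2, 3, 4, 6, 12.
Compute 3^d (mod 26) for the divisors d until we hit 1:
3^1 ≡ 3 (mod 26)
3^2 ≡ 9 (mod 26)
3^3 ≡ 1 (mod 26) ✓
So ord_26(3) = 3.

3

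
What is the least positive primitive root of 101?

2

φ(101) = 101 − 1 = 100 = 2^2 · 5^2.
Test candidates g = 2, 3, … against the prime factors q ∈ {2, 5} of φ(101): g is a generator iff g^(100/q) ≢ 1 for every such q.
g = 2: 2^50 ≡ 100; 2^20 ≡ 95 — none is 1, so 2 is a primitive root.
So 2 is the smallest generator of (Z/101Z)^×.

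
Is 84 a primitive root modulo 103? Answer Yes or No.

Yes

φ(103) = 103 − 1 = 102 = 2 · 3 · 17.
It suffices to check that the order of 84 is not a proper divisor of 102: compute 84^(102/q) for q ∈ {2, 3, 17}.
84^51 ≡ 102 (mod 103)  [q = 2: ≢ 1 ✓]
84^34 ≡ 46 (mod 103)  [q = 3: ≢ 1 ✓]
84^6 ≡ 13 (mod 103)  [q = 17: ≢ 1 ✓]
All checks pass, so 84 has order 102 and is a primitive root modulo 103.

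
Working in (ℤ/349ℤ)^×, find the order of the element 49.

174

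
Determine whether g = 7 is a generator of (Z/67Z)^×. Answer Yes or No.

Yes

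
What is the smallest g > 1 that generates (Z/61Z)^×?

φ(61) = 61 − 1 = 60 = 2^2 · 3 · 5.
Test candidates g = 2, 3, … against the prime factors q ∈ {2, 3, 5} of φ(61): g is a generator iff g^(60/q) ≢ 1 for every such q.
g = 2: 2^30 ≡ 60; 2^20 ≡ 47; 2^12 ≡ 9 — none is 1, so 2 is a primitive root.
So 2 is the smallest generator of (Z/61Z)^×.

2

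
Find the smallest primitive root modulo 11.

2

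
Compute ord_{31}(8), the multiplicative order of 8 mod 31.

Since 8 ∈ (Z/31Z)^×, its order divides φ(31) = 31 − 1 = 30 = 2 · 3 · 5.
Divisors of 30: 1, 2, 3, 5, 6, 10, 15, 30.
Compute 8^d (mod 31) for the divisors d until we hit 1:
8^1 ≡ 8
8^2 ≡ 2
8^3 ≡ 16
8^5 ≡ 1
The smallest such exponent is 5, so the order of 8 is 5.

5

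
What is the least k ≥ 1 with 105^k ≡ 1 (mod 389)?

388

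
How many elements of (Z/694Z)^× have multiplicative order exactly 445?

φ(694) = φ(2)·φ(347) = 1·346 = 346 = 2 · 173.
Since (Z/694Z)^× is cyclic of order 346, the number of elements of order d is φ(d) when d | 346 and 0 otherwise.
445 does not divide 346, so no element of (Z/694Z)^× has order 445.

0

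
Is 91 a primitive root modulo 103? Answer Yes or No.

No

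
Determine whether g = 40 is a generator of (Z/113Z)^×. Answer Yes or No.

No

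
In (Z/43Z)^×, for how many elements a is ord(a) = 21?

φ(43) = 43 − 1 = 42 = 2 · 3 · 7.
(Z/43Z)^× is cyclic (|G| = 42); a cyclic group of order m has exactly φ(d) elements of each order d | m, and none otherwise.
21 = 3 · 7 divides 42, and φ(21) = 12.

12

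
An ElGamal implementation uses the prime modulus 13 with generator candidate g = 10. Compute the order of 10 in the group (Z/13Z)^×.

6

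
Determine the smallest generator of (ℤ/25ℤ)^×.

2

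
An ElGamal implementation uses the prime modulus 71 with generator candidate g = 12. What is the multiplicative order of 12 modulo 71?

ord(12) | φ(71) = 71 − 1 = 70 = 2 · 5 · 7.
Divisors of 70: 1, 2, 5, 7, 10, 14, 35, 70.
Compute 12^d (mod 71) for the divisors d until we hit 1:
12^1 ≡ 12
12^2 ≡ 2
12^5 ≡ 48
12^7 ≡ 25
12^10 ≡ 32
12^14 ≡ 57
12^35 ≡ 1
Hence ord(12) = 35.

35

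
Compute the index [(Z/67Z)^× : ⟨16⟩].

ord(16) | φ(67) = 67 − 1 = 66 = 2 · 3 · 11.
Divisors of 66: 1, 2, 3, 6, 11, 22, 33, 66.
Test each divisor d:
16^1 ≡ 16 (mod 67)
16^2 ≡ 55 (mod 67)
16^3 ≡ 9 (mod 67)
16^6 ≡ 14 (mod 67)
16^11 ≡ 29 (mod 67)
16^22 ≡ 37 (mod 67)
16^33 ≡ 1 (mod 67) ✓
The order of 16 is 33, so the subgroup it generates has 33 elements.
Index = |(Z/67Z)^×| / |⟨16⟩| = 66 / 33 = 2.

2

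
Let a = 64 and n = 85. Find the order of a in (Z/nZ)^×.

By Lagrange's theorem, ord_85(64) divides φ(85) = φ(5·17) = (5−1)·(17−1) = 4·16 = 64 = 2^6.
Divisors of 64: 1, 2, 4, 8, 16, 32, 64.
Check 64^d mod 85 for each divisor in increasing order:
64^1 ≡ 64
64^2 ≡ 16
64^4 ≡ 1
The smallest such exponent is 4, so the order of 64 is 4.

4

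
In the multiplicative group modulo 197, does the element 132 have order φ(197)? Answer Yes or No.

φ(197) = 197 − 1 = 196 = 2^2 · 7^2.
Test 132^(196/q) mod 197 for each prime factor q of 196:
132^98 ≡ 1 (mod 197)  [q = 2: ≡ 1 ✗]
132^28 ≡ 178 (mod 197)  [q = 7: ≢ 1 ✓]
132^98 ≡ 1 shows ord(132) | 98, strictly less than φ(197); not a primitive root.

No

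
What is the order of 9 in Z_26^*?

ord(9) | φ(26) = φ(2)·φ(13) = 1·12 = 12 = 2^2 · 3.
Divisors of 12: 1, 2, 3, 4, 6, 12.
Compute 9^d (mod 26) for the divisors d until we hit 1:
9^1 ≡ 9 (mod 26)
9^2 ≡ 3 (mod 26)
9^3 ≡ 1 (mod 26) ✓
Therefore the multiplicative order of 9 modulo 26 is 3.

3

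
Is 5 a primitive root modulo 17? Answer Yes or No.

Yes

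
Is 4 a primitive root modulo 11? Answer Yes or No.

φ(11) = 11 − 1 = 10 = 2 · 5.
Test 4^(10/q) mod 11 for each prime factor q of 10:
4^5 ≡ 1 (mod 11)  [q = 2: ≡ 1 ✗]
4^2 ≡ 5 (mod 11)  [q = 5: ≢ 1 ✓]
4^5 ≡ 1 shows ord(4) | 5, strictly less than φ(11); not a primitive root.

No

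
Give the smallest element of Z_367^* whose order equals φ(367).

6

φ(367) = 367 − 1 = 366 = 2 · 3 · 61.
g is a primitive root iff g^(366/q) ≢ 1 (mod 367) for each prime q ∈ {2, 3, 61}.
g = 2: 2^183 ≡ 1 — hits 1, so not a primitive root.
g = 3: 3^183 ≡ 366; 3^122 ≡ 1 — hits 1, so not a primitive root.
g = 4: 4^183 ≡ 1 — hits 1, so not a primitive root.
g = 5: 5^183 ≡ 366; 5^122 ≡ 1 — hits 1, so not a primitive root.
g = 6: 6^183 ≡ 366; 6^122 ≡ 283; 6^6 ≡ 47 — none is 1, so 6 is a primitive root.
So 6 is the smallest generator of (Z/367Z)^×.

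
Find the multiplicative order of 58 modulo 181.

The order of 58 must divide φ(181) = 181 − 1 = 180 = 2^2 · 3^2 · 5.
Divisors of 180: 1, 2, 3, 4, 5, 6, 9, 10, 12, 15, 18, 20, 30, 36, 45, 60, 90, 180.
Check 58^d mod 181 for each divisor in increasing order:
58^1 ≡ 58 (mod 181)
58^2 ≡ 106 (mod 181)
58^3 ≡ 175 (mod 181)
58^4 ≡ 14 (mod 181)
58^5 ≡ 88 (mod 181)
58^6 ≡ 36 (mod 181)
58^9 ≡ 146 (mod 181)
58^10 ≡ 142 (mod 181)
58^12 ≡ 29 (mod 181)
58^15 ≡ 7 (mod 181)
58^18 ≡ 139 (mod 181)
58^20 ≡ 73 (mod 181)
58^30 ≡ 49 (mod 181)
58^36 ≡ 135 (mod 181)
58^45 ≡ 162 (mod 181)
58^60 ≡ 48 (mod 181)
58^90 ≡ 180 (mod 181)
58^180 ≡ 1 (mod 181) ✓
Hence ord(58) = 180.

180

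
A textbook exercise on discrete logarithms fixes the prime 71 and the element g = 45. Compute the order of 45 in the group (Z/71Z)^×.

The order of 45 must divide φ(71) = 71 − 1 = 70 = 2 · 5 · 7.
Divisors of 70: 1, 2, 5, 7, 10, 14, 35, 70.
Compute 45^d (mod 71) for the divisors d until we hit 1:
45^1 ≡ 45 (mod 71)
45^2 ≡ 37 (mod 71)
45^5 ≡ 48 (mod 71)
45^7 ≡ 1 (mod 71) ✓
The smallest such exponent is 7, so the order of 45 is 7.

7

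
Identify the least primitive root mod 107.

2

φ(107) = 107 − 1 = 106 = 2 · 53.
g is a primitive root iff g^(106/q) ≢ 1 (mod 107) for each prime q ∈ {2, 53}.
g = 2: 2^53 ≡ 106; 2^2 ≡ 4 — none is 1, so 2 is a primitive root.
Hence the least primitive root of 107 is 2.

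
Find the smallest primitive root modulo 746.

5

φ(746) = φ(2)·φ(373) = 1·372 = 372 = 2^2 · 3 · 31.
g is a primitive root iff g^(372/q) ≢ 1 (mod 746) for each prime q ∈ {2, 3, 31}.
g = 2: gcd(2, 746) = 2 > 1, not a unit — skip.
g = 3: 3^186 ≡ 1 — hits 1, so not a primitive root.
g = 4: gcd(4, 746) = 2 > 1, not a unit — skip.
g = 5: 5^186 ≡ 745; 5^124 ≡ 657; 5^12 ≡ 189 — none is 1, so 5 is a primitive root.
The smallest primitive root modulo 746 is 5.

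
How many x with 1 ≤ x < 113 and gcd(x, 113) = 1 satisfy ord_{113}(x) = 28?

12

φ(113) = 113 − 1 = 112 = 2^4 · 7.
(Z/113Z)^× is cyclic (|G| = 112); a cyclic group of order m has exactly φ(d) elements of each order d | m, and none otherwise.
28 = 2^2 · 7 divides 112, and φ(28) = 12.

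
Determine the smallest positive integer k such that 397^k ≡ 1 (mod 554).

ord(397) | φ(554) = φ(2)·φ(277) = 1·276 = 276 = 2^2 · 3 · 23.
Divisors of 276: 1, 2, 3, 4, 6, 12, 23, 46, 69, 92, 138, 276.
Test each divisor d:
397^1 ≡ 397
397^2 ≡ 273
397^3 ≡ 351
397^4 ≡ 293
397^6 ≡ 213
397^12 ≡ 495
397^23 ≡ 553
397^46 ≡ 1
Therefore the multiplicative order of 397 modulo 554 is 46.

46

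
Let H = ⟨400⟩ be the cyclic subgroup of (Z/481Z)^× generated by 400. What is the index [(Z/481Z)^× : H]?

24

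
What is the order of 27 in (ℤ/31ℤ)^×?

10

The order of 27 must divide φ(31) = 31 − 1 = 30 = 2 · 3 · 5.
Divisors of 30: 1, 2, 3, 5, 6, 10, 15, 30.
Check 27^d mod 31 for each divisor in increasing order:
27^1 ≡ 27 (mod 31)
27^2 ≡ 16 (mod 31)
27^3 ≡ 29 (mod 31)
27^5 ≡ 30 (mod 31)
27^6 ≡ 4 (mod 31)
27^10 ≡ 1 (mod 31) ✓
So ord_31(27) = 10.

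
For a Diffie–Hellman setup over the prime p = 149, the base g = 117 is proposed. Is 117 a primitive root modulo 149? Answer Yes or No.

φ(149) = 149 − 1 = 148 = 2^2 · 37.
It suffices to check that the order of 117 is not a proper divisor of 148: compute 117^(148/q) for q ∈ {2, 37}.
117^74 ≡ 148 (mod 149)  [q = 2: ≢ 1 ✓]
117^4 ≡ 63 (mod 149)  [q = 37: ≢ 1 ✓]
Every test exponent gives a nontrivial residue, hence 117 generates the full group.

Yes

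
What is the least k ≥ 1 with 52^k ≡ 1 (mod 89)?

8

Since 52 ∈ (Z/89Z)^×, its order divides φ(89) = 89 − 1 = 88 = 2^3 · 11.
Divisors of 88: 1, 2, 4, 8, 11, 22, 44, 88.
Compute 52^d (mod 89) for the divisors d until we hit 1:
52^1 ≡ 52
52^2 ≡ 34
52^4 ≡ 88
52^8 ≡ 1
Therefore the multiplicative order of 52 modulo 89 is 8.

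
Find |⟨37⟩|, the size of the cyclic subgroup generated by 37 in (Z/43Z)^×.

6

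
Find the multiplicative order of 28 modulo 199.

By Lagrange's theorem, ord_199(28) divides φ(199) = 199 − 1 = 198 = 2 · 3^2 · 11.
Divisors of 198: 1, 2, 3, 6, 9, 11, 18, 22, 33, 66, 99, 198.
Compute 28^d (mod 199) for the divisors d until we hit 1:
28^1 ≡ 28
28^2 ≡ 187
28^3 ≡ 62
28^6 ≡ 63
28^9 ≡ 125
28^11 ≡ 92
28^18 ≡ 103
28^22 ≡ 106
28^33 ≡ 1
Hence ord(28) = 33.

33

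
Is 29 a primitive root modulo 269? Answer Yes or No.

φ(269) = 269 − 1 = 268 = 2^2 · 67.
29 is a primitive root mod 269 iff 29^(φ(269)/q) ≢ 1 for every prime q | φ(269), i.e. q ∈ {2, 67}.
29^134 ≡ 268 (mod 269)  [q = 2: ≢ 1 ✓]
29^4 ≡ 80 (mod 269)  [q = 67: ≢ 1 ✓]
All checks pass, so 29 has order 268 and is a primitive root modulo 269.

Yes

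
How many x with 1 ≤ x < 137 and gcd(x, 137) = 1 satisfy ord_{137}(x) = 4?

φ(137) = 137 − 1 = 136 = 2^3 · 17.
(Z/137Z)^× is cyclic (|G| = 136); a cyclic group of order m has exactly φ(d) elements of each order d | m, and none otherwise.
4 = 2^2 divides 136, and φ(4) = 2.

2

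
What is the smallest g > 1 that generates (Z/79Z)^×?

3

φ(79) = 79 − 1 = 78 = 2 · 3 · 13.
Test candidates g = 2, 3, … against the prime factors q ∈ {2, 3, 13} of φ(79): g is a generator iff g^(78/q) ≢ 1 for every such q.
g = 2: 2^39 ≡ 1 — hits 1, so not a primitive root.
g = 3: 3^39 ≡ 78; 3^26 ≡ 23; 3^6 ≡ 18 — none is 1, so 3 is a primitive root.
Hence the least primitive root of 79 is 3.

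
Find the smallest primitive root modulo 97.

φ(97) = 97 − 1 = 96 = 2^5 · 3.
Test candidates g = 2, 3, … against the prime factors q ∈ {2, 3} of φ(97): g is a generator iff g^(96/q) ≢ 1 for every such q.
g = 2: 2^48 ≡ 1 — hits 1, so not a primitive root.
g = 3: 3^48 ≡ 1 — hits 1, so not a primitive root.
g = 4: 4^48 ≡ 1 — hits 1, so not a primitive root.
g = 5: 5^48 ≡ 96; 5^32 ≡ 35 — none is 1, so 5 is a primitive root.
The smallest primitive root modulo 97 is 5.

5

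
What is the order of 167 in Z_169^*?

156

Since 167 ∈ (Z/169Z)^×, its order divides φ(169) = φ(13^2) = 13·(13−1) = 156 = 2^2 · 3 · 13.
Divisors of 156: 1, 2, 3, 4, 6, 12, 13, 26, 39, 52, 78, 156.
Test each divisor d:
167^1 ≡ 167 (mod 169)
167^2 ≡ 4 (mod 169)
167^3 ≡ 161 (mod 169)
167^4 ≡ 16 (mod 169)
167^6 ≡ 64 (mod 169)
167^12 ≡ 40 (mod 169)
167^13 ≡ 89 (mod 169)
167^26 ≡ 147 (mod 169)
167^39 ≡ 70 (mod 169)
167^52 ≡ 146 (mod 169)
167^78 ≡ 168 (mod 169)
167^156 ≡ 1 (mod 169) ✓
Hence ord(167) = 156.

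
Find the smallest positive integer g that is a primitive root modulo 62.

3

φ(62) = φ(2)·φ(31) = 1·30 = 30 = 2 · 3 · 5.
Test candidates g = 2, 3, … against the prime factors q ∈ {2, 3, 5} of φ(62): g is a generator iff g^(30/q) ≢ 1 for every such q.
g = 2: gcd(2, 62) = 2 > 1, not a unit — skip.
g = 3: 3^15 ≡ 61; 3^10 ≡ 25; 3^6 ≡ 47 — none is 1, so 3 is a primitive root.
The smallest primitive root modulo 62 is 3.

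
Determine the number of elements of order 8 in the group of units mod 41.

φ(41) = 41 − 1 = 40 = 2^3 · 5.
In a cyclic group of order 40, there are φ(d) elements of order d for each divisor d of 40, and zero for non-divisors.
8 = 2^3 divides 40, and φ(8) = 4.

4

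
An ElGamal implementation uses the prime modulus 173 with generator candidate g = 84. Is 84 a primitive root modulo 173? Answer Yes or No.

No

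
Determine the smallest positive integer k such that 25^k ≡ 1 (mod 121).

55

Since 25 ∈ (Z/121Z)^×, its order divides φ(121) = φ(11^2) = 11·(11−1) = 110 = 2 · 5 · 11.
Divisors of 110: 1, 2, 5, 10, 11, 22, 55, 110.
Test each divisor d:
25^1 ≡ 25 (mod 121)
25^2 ≡ 20 (mod 121)
25^5 ≡ 78 (mod 121)
25^10 ≡ 34 (mod 121)
25^11 ≡ 3 (mod 121)
25^22 ≡ 9 (mod 121)
25^55 ≡ 1 (mod 121) ✓
The smallest such exponent is 55, so the order of 25 is 55.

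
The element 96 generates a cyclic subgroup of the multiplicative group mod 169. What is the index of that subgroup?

3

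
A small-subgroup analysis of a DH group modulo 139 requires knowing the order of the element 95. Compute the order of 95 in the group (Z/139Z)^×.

ord(95) | φ(139) = 139 − 1 = 138 = 2 · 3 · 23.
Divisors of 138: 1, 2, 3, 6, 23, 46, 69, 138.
Evaluate successive powers at the divisors of 138:
95^1 ≡ 95 (mod 139)
95^2 ≡ 129 (mod 139)
95^3 ≡ 23 (mod 139)
95^6 ≡ 112 (mod 139)
95^23 ≡ 138 (mod 139)
95^46 ≡ 1 (mod 139) ✓
The smallest such exponent is 46, so the order of 95 is 46.

46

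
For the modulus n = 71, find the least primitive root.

φ(71) = 71 − 1 = 70 = 2 · 5 · 7.
Test candidates g = 2, 3, … against the prime factors q ∈ {2, 5, 7} of φ(71): g is a generator iff g^(70/q) ≢ 1 for every such q.
g = 2: 2^35 ≡ 1 — hits 1, so not a primitive root.
g = 3: 3^35 ≡ 1 — hits 1, so not a primitive root.
g = 4: 4^35 ≡ 1 — hits 1, so not a primitive root.
g = 5: 5^35 ≡ 1 — hits 1, so not a primitive root.
g = 6: 6^35 ≡ 1 — hits 1, so not a primitive root.
g = 7: 7^35 ≡ 70; 7^14 ≡ 54; 7^10 ≡ 45 — none is 1, so 7 is a primitive root.
Hence the least primitive root of 71 is 7.

7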